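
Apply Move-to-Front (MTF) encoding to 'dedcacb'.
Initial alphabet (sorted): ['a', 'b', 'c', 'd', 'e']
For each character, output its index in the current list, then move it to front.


MTF encoding:
'd': index 3 in ['a', 'b', 'c', 'd', 'e'] -> ['d', 'a', 'b', 'c', 'e']
'e': index 4 in ['d', 'a', 'b', 'c', 'e'] -> ['e', 'd', 'a', 'b', 'c']
'd': index 1 in ['e', 'd', 'a', 'b', 'c'] -> ['d', 'e', 'a', 'b', 'c']
'c': index 4 in ['d', 'e', 'a', 'b', 'c'] -> ['c', 'd', 'e', 'a', 'b']
'a': index 3 in ['c', 'd', 'e', 'a', 'b'] -> ['a', 'c', 'd', 'e', 'b']
'c': index 1 in ['a', 'c', 'd', 'e', 'b'] -> ['c', 'a', 'd', 'e', 'b']
'b': index 4 in ['c', 'a', 'd', 'e', 'b'] -> ['b', 'c', 'a', 'd', 'e']


Output: [3, 4, 1, 4, 3, 1, 4]


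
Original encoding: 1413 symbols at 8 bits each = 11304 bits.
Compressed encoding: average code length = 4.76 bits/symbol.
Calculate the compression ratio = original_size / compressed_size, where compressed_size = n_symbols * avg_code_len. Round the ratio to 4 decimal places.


original_size = n_symbols * orig_bits = 1413 * 8 = 11304 bits
compressed_size = n_symbols * avg_code_len = 1413 * 4.76 = 6725.88 bits
ratio = original_size / compressed_size = 11304 / 6725.88 = 1.6807

Compression ratio = 1.6807


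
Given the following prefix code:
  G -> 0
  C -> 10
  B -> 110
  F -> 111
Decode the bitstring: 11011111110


Decoding step by step:
Bits 110 -> B
Bits 111 -> F
Bits 111 -> F
Bits 10 -> C


Decoded message: BFFC


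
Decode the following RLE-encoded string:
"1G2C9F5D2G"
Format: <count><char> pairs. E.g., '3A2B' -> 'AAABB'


Expanding each <count><char> pair:
  1G -> 'G'
  2C -> 'CC'
  9F -> 'FFFFFFFFF'
  5D -> 'DDDDD'
  2G -> 'GG'

Decoded = GCCFFFFFFFFFDDDDDGG


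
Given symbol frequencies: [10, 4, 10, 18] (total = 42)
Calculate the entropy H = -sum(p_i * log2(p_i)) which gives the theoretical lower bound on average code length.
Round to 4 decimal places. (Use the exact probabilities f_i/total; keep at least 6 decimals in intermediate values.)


Per-symbol terms -p_i * log2(p_i) with p_i = f_i/42:
  p = 10/42 = 0.238095: log2(p) = -2.070389, -p*log2(p) = 0.492950
  p = 4/42 = 0.095238: log2(p) = -3.392317, -p*log2(p) = 0.323078
  p = 10/42 = 0.238095: log2(p) = -2.070389, -p*log2(p) = 0.492950
  p = 18/42 = 0.428571: log2(p) = -1.222392, -p*log2(p) = 0.523882
H = 0.492950 + 0.323078 + 0.492950 + 0.523882 = 1.832860

H = 1.8329 bits/symbol


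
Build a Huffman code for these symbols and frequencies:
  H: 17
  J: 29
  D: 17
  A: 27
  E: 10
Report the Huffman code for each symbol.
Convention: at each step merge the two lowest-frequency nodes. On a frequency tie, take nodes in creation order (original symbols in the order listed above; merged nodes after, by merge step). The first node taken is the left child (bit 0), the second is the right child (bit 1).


Huffman tree construction:
Step 1: Merge E(10) + H(17) = 27
Step 2: Merge D(17) + A(27) = 44
Step 3: Merge (E+H)(27) + J(29) = 56
Step 4: Merge (D+A)(44) + ((E+H)+J)(56) = 100
Read each symbol's code off the tree from the root (left child = 0, right child = 1).

Codes:
  H: 101 (length 3)
  J: 11 (length 2)
  D: 00 (length 2)
  A: 01 (length 2)
  E: 100 (length 3)
Average code length: 227/100 = 2.2700 bits/symbol


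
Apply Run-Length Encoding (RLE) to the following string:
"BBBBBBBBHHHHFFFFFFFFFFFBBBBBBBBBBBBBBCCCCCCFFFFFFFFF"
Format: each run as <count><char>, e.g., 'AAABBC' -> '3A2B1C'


Scanning runs left to right:
  i=0: run of 'B' x 8 -> '8B'
  i=8: run of 'H' x 4 -> '4H'
  i=12: run of 'F' x 11 -> '11F'
  i=23: run of 'B' x 14 -> '14B'
  i=37: run of 'C' x 6 -> '6C'
  i=43: run of 'F' x 9 -> '9F'

RLE = 8B4H11F14B6C9F


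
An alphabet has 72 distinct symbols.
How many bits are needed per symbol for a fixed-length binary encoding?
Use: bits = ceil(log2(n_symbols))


log2(72) = 6.1699
Bracket: 2^6 = 64 < 72 <= 2^7 = 128
So ceil(log2(72)) = 7

bits = ceil(log2(72)) = ceil(6.1699) = 7 bits


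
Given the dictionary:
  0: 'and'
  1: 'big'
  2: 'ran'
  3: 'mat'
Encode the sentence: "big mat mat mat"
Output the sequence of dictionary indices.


Look up each word in the dictionary:
  'big' -> 1
  'mat' -> 3
  'mat' -> 3
  'mat' -> 3

Encoded: [1, 3, 3, 3]


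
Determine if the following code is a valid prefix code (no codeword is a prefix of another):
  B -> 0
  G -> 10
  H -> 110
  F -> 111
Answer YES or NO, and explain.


Checking each pair (does one codeword prefix another?):
  B='0' vs G='10': no prefix
  B='0' vs H='110': no prefix
  B='0' vs F='111': no prefix
  G='10' vs B='0': no prefix
  G='10' vs H='110': no prefix
  G='10' vs F='111': no prefix
  H='110' vs B='0': no prefix
  H='110' vs G='10': no prefix
  H='110' vs F='111': no prefix
  F='111' vs B='0': no prefix
  F='111' vs G='10': no prefix
  F='111' vs H='110': no prefix
No violation found over all pairs.

YES -- this is a valid prefix code. No codeword is a prefix of any other codeword.


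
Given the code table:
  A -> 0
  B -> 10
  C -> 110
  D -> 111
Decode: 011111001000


Decoding:
0 -> A
111 -> D
110 -> C
0 -> A
10 -> B
0 -> A
0 -> A


Result: ADCABAA


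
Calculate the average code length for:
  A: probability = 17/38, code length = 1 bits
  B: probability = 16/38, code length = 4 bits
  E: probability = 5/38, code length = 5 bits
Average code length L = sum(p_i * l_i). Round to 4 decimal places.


Weighted contributions p_i * l_i:
  A: (17/38) * 1 = 17/38
  B: (16/38) * 4 = 64/38
  E: (5/38) * 5 = 25/38
Sum = (17 + 64 + 25)/38 = 106/38

L = 106/38 = 2.7895 bits/symbol


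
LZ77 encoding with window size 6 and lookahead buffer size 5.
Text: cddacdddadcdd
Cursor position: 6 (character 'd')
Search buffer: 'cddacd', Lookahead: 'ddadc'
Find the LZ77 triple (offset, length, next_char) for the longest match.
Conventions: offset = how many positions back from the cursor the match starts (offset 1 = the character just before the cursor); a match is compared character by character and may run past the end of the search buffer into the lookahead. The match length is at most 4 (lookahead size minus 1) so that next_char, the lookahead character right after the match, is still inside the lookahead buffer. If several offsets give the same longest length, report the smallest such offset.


Try each offset into the search buffer:
  offset=1 (pos 5, char 'd'): match length 2
  offset=2 (pos 4, char 'c'): match length 0
  offset=3 (pos 3, char 'a'): match length 0
  offset=4 (pos 2, char 'd'): match length 1
  offset=5 (pos 1, char 'd'): match length 3
  offset=6 (pos 0, char 'c'): match length 0
Longest match has length 3 at offset 5.
next_char = character at position 6 + 3 = 9 -> 'd'

Best match: offset=5, length=3 (matching 'dda' starting at position 1)
LZ77 triple: (5, 3, 'd')


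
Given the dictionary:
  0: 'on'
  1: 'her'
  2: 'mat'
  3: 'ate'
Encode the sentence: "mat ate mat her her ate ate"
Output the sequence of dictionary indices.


Look up each word in the dictionary:
  'mat' -> 2
  'ate' -> 3
  'mat' -> 2
  'her' -> 1
  'her' -> 1
  'ate' -> 3
  'ate' -> 3

Encoded: [2, 3, 2, 1, 1, 3, 3]


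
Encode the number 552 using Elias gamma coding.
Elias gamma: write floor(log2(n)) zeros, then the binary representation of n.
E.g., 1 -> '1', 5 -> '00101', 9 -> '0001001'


num_bits = floor(log2(552)) + 1 = 10
leading_zeros = num_bits - 1 = 9
binary(552) = 1000101000

Elias gamma(552) = '000000000' + '1000101000' = 0000000001000101000 (19 bits)


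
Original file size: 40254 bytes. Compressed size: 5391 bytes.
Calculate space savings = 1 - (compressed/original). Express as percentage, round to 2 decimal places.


ratio = compressed/original = 5391/40254 = 0.133925
savings = 1 - ratio = 1 - 0.133925 = 0.866075
as a percentage: 0.866075 * 100 = 86.61%

Space savings = 1 - 5391/40254 = 86.61%


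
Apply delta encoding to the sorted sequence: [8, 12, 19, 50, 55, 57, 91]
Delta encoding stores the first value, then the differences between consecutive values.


First value: 8
Deltas:
  12 - 8 = 4
  19 - 12 = 7
  50 - 19 = 31
  55 - 50 = 5
  57 - 55 = 2
  91 - 57 = 34


Delta encoded: [8, 4, 7, 31, 5, 2, 34]


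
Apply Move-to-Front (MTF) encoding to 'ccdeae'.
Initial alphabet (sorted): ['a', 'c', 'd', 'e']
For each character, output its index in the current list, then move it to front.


MTF encoding:
'c': index 1 in ['a', 'c', 'd', 'e'] -> ['c', 'a', 'd', 'e']
'c': index 0 in ['c', 'a', 'd', 'e'] -> ['c', 'a', 'd', 'e']
'd': index 2 in ['c', 'a', 'd', 'e'] -> ['d', 'c', 'a', 'e']
'e': index 3 in ['d', 'c', 'a', 'e'] -> ['e', 'd', 'c', 'a']
'a': index 3 in ['e', 'd', 'c', 'a'] -> ['a', 'e', 'd', 'c']
'e': index 1 in ['a', 'e', 'd', 'c'] -> ['e', 'a', 'd', 'c']


Output: [1, 0, 2, 3, 3, 1]


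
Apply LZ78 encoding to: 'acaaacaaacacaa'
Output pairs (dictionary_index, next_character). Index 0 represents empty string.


LZ78 encoding steps:
Dictionary: {0: ''}
Step 1: w='' (idx 0), next='a' -> output (0, 'a'), add 'a' as idx 1
Step 2: w='' (idx 0), next='c' -> output (0, 'c'), add 'c' as idx 2
Step 3: w='a' (idx 1), next='a' -> output (1, 'a'), add 'aa' as idx 3
Step 4: w='a' (idx 1), next='c' -> output (1, 'c'), add 'ac' as idx 4
Step 5: w='aa' (idx 3), next='a' -> output (3, 'a'), add 'aaa' as idx 5
Step 6: w='c' (idx 2), next='a' -> output (2, 'a'), add 'ca' as idx 6
Step 7: w='ca' (idx 6), next='a' -> output (6, 'a'), add 'caa' as idx 7


Encoded: [(0, 'a'), (0, 'c'), (1, 'a'), (1, 'c'), (3, 'a'), (2, 'a'), (6, 'a')]


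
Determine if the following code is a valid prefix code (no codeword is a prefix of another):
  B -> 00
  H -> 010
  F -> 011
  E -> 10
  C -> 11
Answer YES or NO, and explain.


Checking each pair (does one codeword prefix another?):
  B='00' vs H='010': no prefix
  B='00' vs F='011': no prefix
  B='00' vs E='10': no prefix
  B='00' vs C='11': no prefix
  H='010' vs B='00': no prefix
  H='010' vs F='011': no prefix
  H='010' vs E='10': no prefix
  H='010' vs C='11': no prefix
  F='011' vs B='00': no prefix
  F='011' vs H='010': no prefix
  F='011' vs E='10': no prefix
  F='011' vs C='11': no prefix
  E='10' vs B='00': no prefix
  E='10' vs H='010': no prefix
  E='10' vs F='011': no prefix
  E='10' vs C='11': no prefix
  C='11' vs B='00': no prefix
  C='11' vs H='010': no prefix
  C='11' vs F='011': no prefix
  C='11' vs E='10': no prefix
No violation found over all pairs.

YES -- this is a valid prefix code. No codeword is a prefix of any other codeword.


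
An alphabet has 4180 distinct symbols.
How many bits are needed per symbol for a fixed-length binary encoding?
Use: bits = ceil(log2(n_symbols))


log2(4180) = 12.0293
Bracket: 2^12 = 4096 < 4180 <= 2^13 = 8192
So ceil(log2(4180)) = 13

bits = ceil(log2(4180)) = ceil(12.0293) = 13 bits


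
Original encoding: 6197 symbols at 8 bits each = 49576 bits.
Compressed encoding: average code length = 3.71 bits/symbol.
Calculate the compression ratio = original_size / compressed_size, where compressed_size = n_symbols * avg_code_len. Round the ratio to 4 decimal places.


original_size = n_symbols * orig_bits = 6197 * 8 = 49576 bits
compressed_size = n_symbols * avg_code_len = 6197 * 3.71 = 22990.87 bits
ratio = original_size / compressed_size = 49576 / 22990.87 = 2.1563

Compression ratio = 2.1563


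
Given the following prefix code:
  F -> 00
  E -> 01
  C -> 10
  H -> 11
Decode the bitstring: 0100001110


Decoding step by step:
Bits 01 -> E
Bits 00 -> F
Bits 00 -> F
Bits 11 -> H
Bits 10 -> C


Decoded message: EFFHC


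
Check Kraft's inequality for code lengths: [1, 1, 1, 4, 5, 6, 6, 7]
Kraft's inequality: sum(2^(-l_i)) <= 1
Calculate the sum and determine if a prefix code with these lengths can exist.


Sum = 2^(-1) + 2^(-1) + 2^(-1) + 2^(-4) + 2^(-5) + 2^(-6) + 2^(-6) + 2^(-7)
    = 0.5 + 0.5 + 0.5 + 0.0625 + 0.03125 + 0.015625 + 0.015625 + 0.0078125
    = 209/128 = 1.6328125
Since 1.6328125 > 1, Kraft's inequality is NOT satisfied.
A prefix code with these lengths CANNOT exist.

Kraft sum = 1.6328125. Not satisfied.


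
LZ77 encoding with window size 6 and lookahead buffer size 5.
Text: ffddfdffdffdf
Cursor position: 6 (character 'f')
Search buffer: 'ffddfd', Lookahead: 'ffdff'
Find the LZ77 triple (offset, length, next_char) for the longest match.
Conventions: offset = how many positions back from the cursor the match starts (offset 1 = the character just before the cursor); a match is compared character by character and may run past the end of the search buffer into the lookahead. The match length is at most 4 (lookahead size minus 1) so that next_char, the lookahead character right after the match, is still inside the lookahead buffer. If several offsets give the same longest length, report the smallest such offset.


Try each offset into the search buffer:
  offset=1 (pos 5, char 'd'): match length 0
  offset=2 (pos 4, char 'f'): match length 1
  offset=3 (pos 3, char 'd'): match length 0
  offset=4 (pos 2, char 'd'): match length 0
  offset=5 (pos 1, char 'f'): match length 1
  offset=6 (pos 0, char 'f'): match length 3
Longest match has length 3 at offset 6.
next_char = character at position 6 + 3 = 9 -> 'f'

Best match: offset=6, length=3 (matching 'ffd' starting at position 0)
LZ77 triple: (6, 3, 'f')


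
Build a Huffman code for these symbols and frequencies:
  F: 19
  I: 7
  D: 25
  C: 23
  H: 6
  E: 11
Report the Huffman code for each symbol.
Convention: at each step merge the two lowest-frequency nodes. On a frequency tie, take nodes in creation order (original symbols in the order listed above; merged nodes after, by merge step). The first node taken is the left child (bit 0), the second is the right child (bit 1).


Huffman tree construction:
Step 1: Merge H(6) + I(7) = 13
Step 2: Merge E(11) + (H+I)(13) = 24
Step 3: Merge F(19) + C(23) = 42
Step 4: Merge (E+(H+I))(24) + D(25) = 49
Step 5: Merge (F+C)(42) + ((E+(H+I))+D)(49) = 91
Read each symbol's code off the tree from the root (left child = 0, right child = 1).

Codes:
  F: 00 (length 2)
  I: 1011 (length 4)
  D: 11 (length 2)
  C: 01 (length 2)
  H: 1010 (length 4)
  E: 100 (length 3)
Average code length: 219/91 = 2.4066 bits/symbol


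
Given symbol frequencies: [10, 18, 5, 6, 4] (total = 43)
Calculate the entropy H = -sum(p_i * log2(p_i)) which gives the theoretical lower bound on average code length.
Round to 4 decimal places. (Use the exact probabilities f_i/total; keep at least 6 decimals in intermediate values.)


Per-symbol terms -p_i * log2(p_i) with p_i = f_i/43:
  p = 10/43 = 0.232558: log2(p) = -2.104337, -p*log2(p) = 0.489381
  p = 18/43 = 0.418605: log2(p) = -1.256340, -p*log2(p) = 0.525910
  p = 5/43 = 0.116279: log2(p) = -3.104337, -p*log2(p) = 0.360969
  p = 6/43 = 0.139535: log2(p) = -2.841302, -p*log2(p) = 0.396461
  p = 4/43 = 0.093023: log2(p) = -3.426265, -p*log2(p) = 0.318722
H = 0.489381 + 0.525910 + 0.360969 + 0.396461 + 0.318722 = 2.091443

H = 2.0914 bits/symbol


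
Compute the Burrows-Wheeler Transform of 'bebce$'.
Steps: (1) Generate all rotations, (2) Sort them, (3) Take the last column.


Rotations (sorted):
  0: $bebce -> last char: e
  1: bce$be -> last char: e
  2: bebce$ -> last char: $
  3: ce$beb -> last char: b
  4: e$bebc -> last char: c
  5: ebce$b -> last char: b


BWT = ee$bcb


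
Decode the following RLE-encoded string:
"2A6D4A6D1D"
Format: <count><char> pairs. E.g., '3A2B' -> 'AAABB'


Expanding each <count><char> pair:
  2A -> 'AA'
  6D -> 'DDDDDD'
  4A -> 'AAAA'
  6D -> 'DDDDDD'
  1D -> 'D'

Decoded = AADDDDDDAAAADDDDDDD


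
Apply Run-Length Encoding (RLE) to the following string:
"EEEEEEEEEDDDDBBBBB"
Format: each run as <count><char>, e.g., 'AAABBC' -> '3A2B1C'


Scanning runs left to right:
  i=0: run of 'E' x 9 -> '9E'
  i=9: run of 'D' x 4 -> '4D'
  i=13: run of 'B' x 5 -> '5B'

RLE = 9E4D5B


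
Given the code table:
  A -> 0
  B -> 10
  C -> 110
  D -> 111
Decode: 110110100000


Decoding:
110 -> C
110 -> C
10 -> B
0 -> A
0 -> A
0 -> A
0 -> A


Result: CCBAAAA


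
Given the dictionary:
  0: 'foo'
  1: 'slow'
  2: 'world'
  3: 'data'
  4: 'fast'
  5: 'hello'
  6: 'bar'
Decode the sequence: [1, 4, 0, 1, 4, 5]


Look up each index in the dictionary:
  1 -> 'slow'
  4 -> 'fast'
  0 -> 'foo'
  1 -> 'slow'
  4 -> 'fast'
  5 -> 'hello'

Decoded: "slow fast foo slow fast hello"


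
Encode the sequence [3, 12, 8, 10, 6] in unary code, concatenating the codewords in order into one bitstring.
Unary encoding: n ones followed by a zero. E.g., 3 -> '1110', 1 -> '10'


Encode each number as n ones followed by a terminating 0:
  3 -> 1110 (4 bits)
  12 -> 1111111111110 (13 bits)
  8 -> 111111110 (9 bits)
  10 -> 11111111110 (11 bits)
  6 -> 1111110 (7 bits)
Total length = 4 + 13 + 9 + 11 + 7 = 44 bits.

Unary([3, 12, 8, 10, 6]) = 11101111111111110111111110111111111101111110 (44 bits)


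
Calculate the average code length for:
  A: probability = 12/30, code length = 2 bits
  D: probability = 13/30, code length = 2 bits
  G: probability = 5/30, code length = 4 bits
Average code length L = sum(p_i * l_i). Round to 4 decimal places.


Weighted contributions p_i * l_i:
  A: (12/30) * 2 = 24/30
  D: (13/30) * 2 = 26/30
  G: (5/30) * 4 = 20/30
Sum = (24 + 26 + 20)/30 = 70/30

L = 70/30 = 2.3333 bits/symbol


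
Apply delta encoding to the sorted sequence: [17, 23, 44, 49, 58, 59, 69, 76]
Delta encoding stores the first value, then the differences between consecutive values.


First value: 17
Deltas:
  23 - 17 = 6
  44 - 23 = 21
  49 - 44 = 5
  58 - 49 = 9
  59 - 58 = 1
  69 - 59 = 10
  76 - 69 = 7


Delta encoded: [17, 6, 21, 5, 9, 1, 10, 7]


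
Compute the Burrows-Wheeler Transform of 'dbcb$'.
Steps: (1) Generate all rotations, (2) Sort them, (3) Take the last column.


Rotations (sorted):
  0: $dbcb -> last char: b
  1: b$dbc -> last char: c
  2: bcb$d -> last char: d
  3: cb$db -> last char: b
  4: dbcb$ -> last char: $


BWT = bcdb$


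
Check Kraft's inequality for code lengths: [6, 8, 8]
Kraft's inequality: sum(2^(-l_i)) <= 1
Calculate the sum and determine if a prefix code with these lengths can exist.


Sum = 2^(-6) + 2^(-8) + 2^(-8)
    = 0.015625 + 0.00390625 + 0.00390625
    = 6/256 = 0.0234375
Since 0.0234375 <= 1, Kraft's inequality IS satisfied.
A prefix code with these lengths CAN exist.

Kraft sum = 0.0234375. Satisfied.


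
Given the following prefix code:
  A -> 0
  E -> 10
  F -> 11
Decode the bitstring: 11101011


Decoding step by step:
Bits 11 -> F
Bits 10 -> E
Bits 10 -> E
Bits 11 -> F


Decoded message: FEEF


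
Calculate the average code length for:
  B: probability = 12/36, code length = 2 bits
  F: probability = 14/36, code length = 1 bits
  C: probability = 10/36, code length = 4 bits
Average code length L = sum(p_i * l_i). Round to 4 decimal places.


Weighted contributions p_i * l_i:
  B: (12/36) * 2 = 24/36
  F: (14/36) * 1 = 14/36
  C: (10/36) * 4 = 40/36
Sum = (24 + 14 + 40)/36 = 78/36

L = 78/36 = 2.1667 bits/symbol


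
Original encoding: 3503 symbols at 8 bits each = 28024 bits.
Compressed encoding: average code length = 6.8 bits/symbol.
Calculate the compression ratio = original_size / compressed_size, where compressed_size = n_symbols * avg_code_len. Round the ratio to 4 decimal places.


original_size = n_symbols * orig_bits = 3503 * 8 = 28024 bits
compressed_size = n_symbols * avg_code_len = 3503 * 6.8 = 23820.4 bits
ratio = original_size / compressed_size = 28024 / 23820.4 = 1.1765

Compression ratio = 1.1765


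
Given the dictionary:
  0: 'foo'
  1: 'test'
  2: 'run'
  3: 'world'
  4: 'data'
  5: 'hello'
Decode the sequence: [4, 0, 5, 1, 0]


Look up each index in the dictionary:
  4 -> 'data'
  0 -> 'foo'
  5 -> 'hello'
  1 -> 'test'
  0 -> 'foo'

Decoded: "data foo hello test foo"


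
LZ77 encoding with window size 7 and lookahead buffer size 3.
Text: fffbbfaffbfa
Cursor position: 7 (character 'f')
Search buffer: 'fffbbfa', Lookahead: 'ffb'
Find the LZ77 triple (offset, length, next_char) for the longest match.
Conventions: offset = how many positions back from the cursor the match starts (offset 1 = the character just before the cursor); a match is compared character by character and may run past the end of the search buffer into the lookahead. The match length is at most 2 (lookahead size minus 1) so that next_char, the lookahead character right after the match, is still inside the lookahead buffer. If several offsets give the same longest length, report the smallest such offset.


Try each offset into the search buffer:
  offset=1 (pos 6, char 'a'): match length 0
  offset=2 (pos 5, char 'f'): match length 1
  offset=3 (pos 4, char 'b'): match length 0
  offset=4 (pos 3, char 'b'): match length 0
  offset=5 (pos 2, char 'f'): match length 1
  offset=6 (pos 1, char 'f'): match length 2
  offset=7 (pos 0, char 'f'): match length 2
Longest match has length 2, found at offsets 6, 7; take the smallest, offset 6.
next_char = character at position 7 + 2 = 9 -> 'b'

Best match: offset=6, length=2 (matching 'ff' starting at position 1)
LZ77 triple: (6, 2, 'b')


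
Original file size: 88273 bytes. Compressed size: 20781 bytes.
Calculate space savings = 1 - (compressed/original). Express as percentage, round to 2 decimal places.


ratio = compressed/original = 20781/88273 = 0.235417
savings = 1 - ratio = 1 - 0.235417 = 0.764583
as a percentage: 0.764583 * 100 = 76.46%

Space savings = 1 - 20781/88273 = 76.46%


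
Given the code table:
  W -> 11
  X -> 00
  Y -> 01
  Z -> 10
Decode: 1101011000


Decoding:
11 -> W
01 -> Y
01 -> Y
10 -> Z
00 -> X


Result: WYYZX


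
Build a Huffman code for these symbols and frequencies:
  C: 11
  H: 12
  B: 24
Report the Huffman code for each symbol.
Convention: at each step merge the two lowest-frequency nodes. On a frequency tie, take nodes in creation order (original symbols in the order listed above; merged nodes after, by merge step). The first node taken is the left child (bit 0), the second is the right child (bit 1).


Huffman tree construction:
Step 1: Merge C(11) + H(12) = 23
Step 2: Merge (C+H)(23) + B(24) = 47
Read each symbol's code off the tree from the root (left child = 0, right child = 1).

Codes:
  C: 00 (length 2)
  H: 01 (length 2)
  B: 1 (length 1)
Average code length: 70/47 = 1.4894 bits/symbol


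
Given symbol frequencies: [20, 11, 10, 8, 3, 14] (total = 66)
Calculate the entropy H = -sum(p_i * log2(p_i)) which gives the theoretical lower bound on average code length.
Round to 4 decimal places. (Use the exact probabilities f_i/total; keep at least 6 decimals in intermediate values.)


Per-symbol terms -p_i * log2(p_i) with p_i = f_i/66:
  p = 20/66 = 0.303030: log2(p) = -1.722466, -p*log2(p) = 0.521959
  p = 11/66 = 0.166667: log2(p) = -2.584963, -p*log2(p) = 0.430827
  p = 10/66 = 0.151515: log2(p) = -2.722466, -p*log2(p) = 0.412495
  p = 8/66 = 0.121212: log2(p) = -3.044394, -p*log2(p) = 0.369017
  p = 3/66 = 0.045455: log2(p) = -4.459432, -p*log2(p) = 0.202701
  p = 14/66 = 0.212121: log2(p) = -2.237039, -p*log2(p) = 0.474523
H = 0.521959 + 0.430827 + 0.412495 + 0.369017 + 0.202701 + 0.474523 = 2.411522

H = 2.4115 bits/symbol


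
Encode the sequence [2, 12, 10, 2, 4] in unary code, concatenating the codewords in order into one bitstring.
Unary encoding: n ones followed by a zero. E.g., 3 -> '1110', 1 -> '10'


Encode each number as n ones followed by a terminating 0:
  2 -> 110 (3 bits)
  12 -> 1111111111110 (13 bits)
  10 -> 11111111110 (11 bits)
  2 -> 110 (3 bits)
  4 -> 11110 (5 bits)
Total length = 3 + 13 + 11 + 3 + 5 = 35 bits.

Unary([2, 12, 10, 2, 4]) = 11011111111111101111111111011011110 (35 bits)


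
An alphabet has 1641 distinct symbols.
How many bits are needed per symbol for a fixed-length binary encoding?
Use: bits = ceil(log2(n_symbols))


log2(1641) = 10.6804
Bracket: 2^10 = 1024 < 1641 <= 2^11 = 2048
So ceil(log2(1641)) = 11

bits = ceil(log2(1641)) = ceil(10.6804) = 11 bits


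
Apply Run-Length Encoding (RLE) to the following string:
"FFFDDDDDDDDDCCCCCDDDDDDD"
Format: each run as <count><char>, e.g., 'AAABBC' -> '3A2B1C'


Scanning runs left to right:
  i=0: run of 'F' x 3 -> '3F'
  i=3: run of 'D' x 9 -> '9D'
  i=12: run of 'C' x 5 -> '5C'
  i=17: run of 'D' x 7 -> '7D'

RLE = 3F9D5C7D


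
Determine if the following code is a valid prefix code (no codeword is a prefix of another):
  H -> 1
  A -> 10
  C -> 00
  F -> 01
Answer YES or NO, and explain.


Checking each pair (does one codeword prefix another?):
  H='1' vs A='10': prefix -- VIOLATION

NO -- this is NOT a valid prefix code. H (1) is a prefix of A (10).


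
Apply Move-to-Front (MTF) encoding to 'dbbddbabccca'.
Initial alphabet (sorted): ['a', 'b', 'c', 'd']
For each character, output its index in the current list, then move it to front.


MTF encoding:
'd': index 3 in ['a', 'b', 'c', 'd'] -> ['d', 'a', 'b', 'c']
'b': index 2 in ['d', 'a', 'b', 'c'] -> ['b', 'd', 'a', 'c']
'b': index 0 in ['b', 'd', 'a', 'c'] -> ['b', 'd', 'a', 'c']
'd': index 1 in ['b', 'd', 'a', 'c'] -> ['d', 'b', 'a', 'c']
'd': index 0 in ['d', 'b', 'a', 'c'] -> ['d', 'b', 'a', 'c']
'b': index 1 in ['d', 'b', 'a', 'c'] -> ['b', 'd', 'a', 'c']
'a': index 2 in ['b', 'd', 'a', 'c'] -> ['a', 'b', 'd', 'c']
'b': index 1 in ['a', 'b', 'd', 'c'] -> ['b', 'a', 'd', 'c']
'c': index 3 in ['b', 'a', 'd', 'c'] -> ['c', 'b', 'a', 'd']
'c': index 0 in ['c', 'b', 'a', 'd'] -> ['c', 'b', 'a', 'd']
'c': index 0 in ['c', 'b', 'a', 'd'] -> ['c', 'b', 'a', 'd']
'a': index 2 in ['c', 'b', 'a', 'd'] -> ['a', 'c', 'b', 'd']


Output: [3, 2, 0, 1, 0, 1, 2, 1, 3, 0, 0, 2]


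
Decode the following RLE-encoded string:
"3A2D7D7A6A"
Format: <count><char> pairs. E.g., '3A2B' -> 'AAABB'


Expanding each <count><char> pair:
  3A -> 'AAA'
  2D -> 'DD'
  7D -> 'DDDDDDD'
  7A -> 'AAAAAAA'
  6A -> 'AAAAAA'

Decoded = AAADDDDDDDDDAAAAAAAAAAAAA


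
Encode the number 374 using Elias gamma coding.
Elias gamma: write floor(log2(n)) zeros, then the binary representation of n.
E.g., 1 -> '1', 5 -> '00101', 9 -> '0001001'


num_bits = floor(log2(374)) + 1 = 9
leading_zeros = num_bits - 1 = 8
binary(374) = 101110110

Elias gamma(374) = '00000000' + '101110110' = 00000000101110110 (17 bits)


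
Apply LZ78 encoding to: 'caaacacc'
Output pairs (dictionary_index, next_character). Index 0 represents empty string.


LZ78 encoding steps:
Dictionary: {0: ''}
Step 1: w='' (idx 0), next='c' -> output (0, 'c'), add 'c' as idx 1
Step 2: w='' (idx 0), next='a' -> output (0, 'a'), add 'a' as idx 2
Step 3: w='a' (idx 2), next='a' -> output (2, 'a'), add 'aa' as idx 3
Step 4: w='c' (idx 1), next='a' -> output (1, 'a'), add 'ca' as idx 4
Step 5: w='c' (idx 1), next='c' -> output (1, 'c'), add 'cc' as idx 5


Encoded: [(0, 'c'), (0, 'a'), (2, 'a'), (1, 'a'), (1, 'c')]


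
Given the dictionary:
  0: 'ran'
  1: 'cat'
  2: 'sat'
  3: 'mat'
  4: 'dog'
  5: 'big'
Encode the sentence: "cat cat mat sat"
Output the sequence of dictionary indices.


Look up each word in the dictionary:
  'cat' -> 1
  'cat' -> 1
  'mat' -> 3
  'sat' -> 2

Encoded: [1, 1, 3, 2]


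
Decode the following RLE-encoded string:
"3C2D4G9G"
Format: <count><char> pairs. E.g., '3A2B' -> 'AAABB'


Expanding each <count><char> pair:
  3C -> 'CCC'
  2D -> 'DD'
  4G -> 'GGGG'
  9G -> 'GGGGGGGGG'

Decoded = CCCDDGGGGGGGGGGGGG


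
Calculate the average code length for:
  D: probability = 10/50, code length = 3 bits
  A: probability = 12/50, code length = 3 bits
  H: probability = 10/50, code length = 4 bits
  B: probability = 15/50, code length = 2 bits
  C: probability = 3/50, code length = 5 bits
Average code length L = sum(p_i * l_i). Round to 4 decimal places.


Weighted contributions p_i * l_i:
  D: (10/50) * 3 = 30/50
  A: (12/50) * 3 = 36/50
  H: (10/50) * 4 = 40/50
  B: (15/50) * 2 = 30/50
  C: (3/50) * 5 = 15/50
Sum = (30 + 36 + 40 + 30 + 15)/50 = 151/50

L = 151/50 = 3.0200 bits/symbol


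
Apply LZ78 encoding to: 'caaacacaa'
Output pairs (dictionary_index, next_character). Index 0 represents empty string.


LZ78 encoding steps:
Dictionary: {0: ''}
Step 1: w='' (idx 0), next='c' -> output (0, 'c'), add 'c' as idx 1
Step 2: w='' (idx 0), next='a' -> output (0, 'a'), add 'a' as idx 2
Step 3: w='a' (idx 2), next='a' -> output (2, 'a'), add 'aa' as idx 3
Step 4: w='c' (idx 1), next='a' -> output (1, 'a'), add 'ca' as idx 4
Step 5: w='ca' (idx 4), next='a' -> output (4, 'a'), add 'caa' as idx 5


Encoded: [(0, 'c'), (0, 'a'), (2, 'a'), (1, 'a'), (4, 'a')]


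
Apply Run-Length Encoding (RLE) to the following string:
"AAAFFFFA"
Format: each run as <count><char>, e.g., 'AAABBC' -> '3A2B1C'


Scanning runs left to right:
  i=0: run of 'A' x 3 -> '3A'
  i=3: run of 'F' x 4 -> '4F'
  i=7: run of 'A' x 1 -> '1A'

RLE = 3A4F1A


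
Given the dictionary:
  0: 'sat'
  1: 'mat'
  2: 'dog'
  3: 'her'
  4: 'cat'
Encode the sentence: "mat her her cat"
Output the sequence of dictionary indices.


Look up each word in the dictionary:
  'mat' -> 1
  'her' -> 3
  'her' -> 3
  'cat' -> 4

Encoded: [1, 3, 3, 4]


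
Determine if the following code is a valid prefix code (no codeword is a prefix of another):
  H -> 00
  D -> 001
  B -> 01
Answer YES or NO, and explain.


Checking each pair (does one codeword prefix another?):
  H='00' vs D='001': prefix -- VIOLATION

NO -- this is NOT a valid prefix code. H (00) is a prefix of D (001).


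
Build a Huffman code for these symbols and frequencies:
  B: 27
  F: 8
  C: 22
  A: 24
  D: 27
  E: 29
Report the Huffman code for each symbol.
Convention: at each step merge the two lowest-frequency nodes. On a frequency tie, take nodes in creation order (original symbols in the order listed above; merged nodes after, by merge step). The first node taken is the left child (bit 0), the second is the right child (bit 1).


Huffman tree construction:
Step 1: Merge F(8) + C(22) = 30
Step 2: Merge A(24) + B(27) = 51
Step 3: Merge D(27) + E(29) = 56
Step 4: Merge (F+C)(30) + (A+B)(51) = 81
Step 5: Merge (D+E)(56) + ((F+C)+(A+B))(81) = 137
Read each symbol's code off the tree from the root (left child = 0, right child = 1).

Codes:
  B: 111 (length 3)
  F: 100 (length 3)
  C: 101 (length 3)
  A: 110 (length 3)
  D: 00 (length 2)
  E: 01 (length 2)
Average code length: 355/137 = 2.5912 bits/symbol


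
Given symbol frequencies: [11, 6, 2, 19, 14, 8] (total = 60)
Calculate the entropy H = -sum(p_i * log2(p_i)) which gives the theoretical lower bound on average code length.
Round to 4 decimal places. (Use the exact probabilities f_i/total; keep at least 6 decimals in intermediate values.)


Per-symbol terms -p_i * log2(p_i) with p_i = f_i/60:
  p = 11/60 = 0.183333: log2(p) = -2.447459, -p*log2(p) = 0.448701
  p = 6/60 = 0.100000: log2(p) = -3.321928, -p*log2(p) = 0.332193
  p = 2/60 = 0.033333: log2(p) = -4.906891, -p*log2(p) = 0.163563
  p = 19/60 = 0.316667: log2(p) = -1.658963, -p*log2(p) = 0.525338
  p = 14/60 = 0.233333: log2(p) = -2.099536, -p*log2(p) = 0.489892
  p = 8/60 = 0.133333: log2(p) = -2.906891, -p*log2(p) = 0.387585
H = 0.448701 + 0.332193 + 0.163563 + 0.525338 + 0.489892 + 0.387585 = 2.347272

H = 2.3473 bits/symbol


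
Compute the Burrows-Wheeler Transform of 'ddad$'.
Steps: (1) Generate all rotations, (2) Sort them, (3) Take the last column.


Rotations (sorted):
  0: $ddad -> last char: d
  1: ad$dd -> last char: d
  2: d$dda -> last char: a
  3: dad$d -> last char: d
  4: ddad$ -> last char: $


BWT = ddad$


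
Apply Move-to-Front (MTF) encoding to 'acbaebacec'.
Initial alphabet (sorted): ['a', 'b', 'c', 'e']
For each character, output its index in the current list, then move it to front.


MTF encoding:
'a': index 0 in ['a', 'b', 'c', 'e'] -> ['a', 'b', 'c', 'e']
'c': index 2 in ['a', 'b', 'c', 'e'] -> ['c', 'a', 'b', 'e']
'b': index 2 in ['c', 'a', 'b', 'e'] -> ['b', 'c', 'a', 'e']
'a': index 2 in ['b', 'c', 'a', 'e'] -> ['a', 'b', 'c', 'e']
'e': index 3 in ['a', 'b', 'c', 'e'] -> ['e', 'a', 'b', 'c']
'b': index 2 in ['e', 'a', 'b', 'c'] -> ['b', 'e', 'a', 'c']
'a': index 2 in ['b', 'e', 'a', 'c'] -> ['a', 'b', 'e', 'c']
'c': index 3 in ['a', 'b', 'e', 'c'] -> ['c', 'a', 'b', 'e']
'e': index 3 in ['c', 'a', 'b', 'e'] -> ['e', 'c', 'a', 'b']
'c': index 1 in ['e', 'c', 'a', 'b'] -> ['c', 'e', 'a', 'b']


Output: [0, 2, 2, 2, 3, 2, 2, 3, 3, 1]


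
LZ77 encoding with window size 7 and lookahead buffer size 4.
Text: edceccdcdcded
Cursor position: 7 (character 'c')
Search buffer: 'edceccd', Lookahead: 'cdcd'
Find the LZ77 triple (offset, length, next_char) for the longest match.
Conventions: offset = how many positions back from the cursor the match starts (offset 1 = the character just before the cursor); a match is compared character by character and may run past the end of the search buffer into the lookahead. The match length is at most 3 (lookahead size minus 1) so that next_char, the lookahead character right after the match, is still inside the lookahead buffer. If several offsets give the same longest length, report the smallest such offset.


Try each offset into the search buffer:
  offset=1 (pos 6, char 'd'): match length 0
  offset=2 (pos 5, char 'c'): match length 3
  offset=3 (pos 4, char 'c'): match length 1
  offset=4 (pos 3, char 'e'): match length 0
  offset=5 (pos 2, char 'c'): match length 1
  offset=6 (pos 1, char 'd'): match length 0
  offset=7 (pos 0, char 'e'): match length 0
Longest match has length 3 at offset 2.
next_char = character at position 7 + 3 = 10 -> 'd'

Best match: offset=2, length=3 (matching 'cdc' starting at position 5)
LZ77 triple: (2, 3, 'd')


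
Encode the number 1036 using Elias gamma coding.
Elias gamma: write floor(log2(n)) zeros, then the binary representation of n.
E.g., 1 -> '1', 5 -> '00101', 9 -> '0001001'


num_bits = floor(log2(1036)) + 1 = 11
leading_zeros = num_bits - 1 = 10
binary(1036) = 10000001100

Elias gamma(1036) = '0000000000' + '10000001100' = 000000000010000001100 (21 bits)


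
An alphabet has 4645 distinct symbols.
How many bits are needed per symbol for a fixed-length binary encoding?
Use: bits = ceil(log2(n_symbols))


log2(4645) = 12.1815
Bracket: 2^12 = 4096 < 4645 <= 2^13 = 8192
So ceil(log2(4645)) = 13

bits = ceil(log2(4645)) = ceil(12.1815) = 13 bits


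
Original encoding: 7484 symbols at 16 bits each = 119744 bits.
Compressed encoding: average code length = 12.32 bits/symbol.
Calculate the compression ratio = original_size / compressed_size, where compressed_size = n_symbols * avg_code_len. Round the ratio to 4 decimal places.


original_size = n_symbols * orig_bits = 7484 * 16 = 119744 bits
compressed_size = n_symbols * avg_code_len = 7484 * 12.32 = 92202.88 bits
ratio = original_size / compressed_size = 119744 / 92202.88 = 1.2987

Compression ratio = 1.2987


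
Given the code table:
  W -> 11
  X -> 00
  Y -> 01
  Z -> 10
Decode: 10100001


Decoding:
10 -> Z
10 -> Z
00 -> X
01 -> Y


Result: ZZXY


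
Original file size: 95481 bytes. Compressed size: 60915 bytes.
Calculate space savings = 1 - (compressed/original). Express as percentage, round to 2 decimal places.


ratio = compressed/original = 60915/95481 = 0.63798
savings = 1 - ratio = 1 - 0.63798 = 0.36202
as a percentage: 0.36202 * 100 = 36.2%

Space savings = 1 - 60915/95481 = 36.2%


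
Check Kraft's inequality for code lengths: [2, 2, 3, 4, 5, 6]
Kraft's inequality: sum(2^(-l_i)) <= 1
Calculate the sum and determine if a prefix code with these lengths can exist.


Sum = 2^(-2) + 2^(-2) + 2^(-3) + 2^(-4) + 2^(-5) + 2^(-6)
    = 0.25 + 0.25 + 0.125 + 0.0625 + 0.03125 + 0.015625
    = 47/64 = 0.734375
Since 0.734375 <= 1, Kraft's inequality IS satisfied.
A prefix code with these lengths CAN exist.

Kraft sum = 0.734375. Satisfied.


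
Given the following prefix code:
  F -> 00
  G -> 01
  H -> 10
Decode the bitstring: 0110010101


Decoding step by step:
Bits 01 -> G
Bits 10 -> H
Bits 01 -> G
Bits 01 -> G
Bits 01 -> G


Decoded message: GHGGG


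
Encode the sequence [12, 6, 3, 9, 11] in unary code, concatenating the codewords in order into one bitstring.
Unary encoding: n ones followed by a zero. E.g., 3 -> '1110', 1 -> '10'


Encode each number as n ones followed by a terminating 0:
  12 -> 1111111111110 (13 bits)
  6 -> 1111110 (7 bits)
  3 -> 1110 (4 bits)
  9 -> 1111111110 (10 bits)
  11 -> 111111111110 (12 bits)
Total length = 13 + 7 + 4 + 10 + 12 = 46 bits.

Unary([12, 6, 3, 9, 11]) = 1111111111110111111011101111111110111111111110 (46 bits)


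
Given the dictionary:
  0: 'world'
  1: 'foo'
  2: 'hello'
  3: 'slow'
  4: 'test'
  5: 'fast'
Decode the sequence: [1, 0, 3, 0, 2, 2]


Look up each index in the dictionary:
  1 -> 'foo'
  0 -> 'world'
  3 -> 'slow'
  0 -> 'world'
  2 -> 'hello'
  2 -> 'hello'

Decoded: "foo world slow world hello hello"


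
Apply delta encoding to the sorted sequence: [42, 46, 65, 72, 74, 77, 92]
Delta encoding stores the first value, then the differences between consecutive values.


First value: 42
Deltas:
  46 - 42 = 4
  65 - 46 = 19
  72 - 65 = 7
  74 - 72 = 2
  77 - 74 = 3
  92 - 77 = 15


Delta encoded: [42, 4, 19, 7, 2, 3, 15]


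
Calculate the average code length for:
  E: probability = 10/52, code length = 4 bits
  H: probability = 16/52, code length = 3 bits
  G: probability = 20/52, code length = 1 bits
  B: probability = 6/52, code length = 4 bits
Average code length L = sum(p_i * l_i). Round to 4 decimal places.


Weighted contributions p_i * l_i:
  E: (10/52) * 4 = 40/52
  H: (16/52) * 3 = 48/52
  G: (20/52) * 1 = 20/52
  B: (6/52) * 4 = 24/52
Sum = (40 + 48 + 20 + 24)/52 = 132/52

L = 132/52 = 2.5385 bits/symbol


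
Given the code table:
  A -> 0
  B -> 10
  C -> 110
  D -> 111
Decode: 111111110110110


Decoding:
111 -> D
111 -> D
110 -> C
110 -> C
110 -> C


Result: DDCCC


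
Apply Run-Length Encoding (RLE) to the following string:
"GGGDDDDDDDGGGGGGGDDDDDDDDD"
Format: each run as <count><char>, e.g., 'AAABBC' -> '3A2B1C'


Scanning runs left to right:
  i=0: run of 'G' x 3 -> '3G'
  i=3: run of 'D' x 7 -> '7D'
  i=10: run of 'G' x 7 -> '7G'
  i=17: run of 'D' x 9 -> '9D'

RLE = 3G7D7G9D


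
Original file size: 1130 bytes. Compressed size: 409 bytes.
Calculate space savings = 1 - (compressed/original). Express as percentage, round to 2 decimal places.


ratio = compressed/original = 409/1130 = 0.361947
savings = 1 - ratio = 1 - 0.361947 = 0.638053
as a percentage: 0.638053 * 100 = 63.81%

Space savings = 1 - 409/1130 = 63.81%


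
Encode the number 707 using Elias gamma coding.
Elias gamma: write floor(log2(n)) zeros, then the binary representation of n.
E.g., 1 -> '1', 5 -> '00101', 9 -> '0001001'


num_bits = floor(log2(707)) + 1 = 10
leading_zeros = num_bits - 1 = 9
binary(707) = 1011000011

Elias gamma(707) = '000000000' + '1011000011' = 0000000001011000011 (19 bits)


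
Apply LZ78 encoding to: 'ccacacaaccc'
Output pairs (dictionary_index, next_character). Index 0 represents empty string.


LZ78 encoding steps:
Dictionary: {0: ''}
Step 1: w='' (idx 0), next='c' -> output (0, 'c'), add 'c' as idx 1
Step 2: w='c' (idx 1), next='a' -> output (1, 'a'), add 'ca' as idx 2
Step 3: w='ca' (idx 2), next='c' -> output (2, 'c'), add 'cac' as idx 3
Step 4: w='' (idx 0), next='a' -> output (0, 'a'), add 'a' as idx 4
Step 5: w='a' (idx 4), next='c' -> output (4, 'c'), add 'ac' as idx 5
Step 6: w='c' (idx 1), next='c' -> output (1, 'c'), add 'cc' as idx 6


Encoded: [(0, 'c'), (1, 'a'), (2, 'c'), (0, 'a'), (4, 'c'), (1, 'c')]


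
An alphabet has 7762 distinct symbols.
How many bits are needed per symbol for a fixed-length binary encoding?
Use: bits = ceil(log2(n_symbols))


log2(7762) = 12.9222
Bracket: 2^12 = 4096 < 7762 <= 2^13 = 8192
So ceil(log2(7762)) = 13

bits = ceil(log2(7762)) = ceil(12.9222) = 13 bits


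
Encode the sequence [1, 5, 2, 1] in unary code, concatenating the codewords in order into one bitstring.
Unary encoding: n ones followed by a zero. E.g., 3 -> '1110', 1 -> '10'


Encode each number as n ones followed by a terminating 0:
  1 -> 10 (2 bits)
  5 -> 111110 (6 bits)
  2 -> 110 (3 bits)
  1 -> 10 (2 bits)
Total length = 2 + 6 + 3 + 2 = 13 bits.

Unary([1, 5, 2, 1]) = 1011111011010 (13 bits)


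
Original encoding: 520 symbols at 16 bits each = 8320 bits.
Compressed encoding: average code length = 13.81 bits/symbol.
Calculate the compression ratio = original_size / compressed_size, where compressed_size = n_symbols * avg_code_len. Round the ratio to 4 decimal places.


original_size = n_symbols * orig_bits = 520 * 16 = 8320 bits
compressed_size = n_symbols * avg_code_len = 520 * 13.81 = 7181.2 bits
ratio = original_size / compressed_size = 8320 / 7181.2 = 1.1586

Compression ratio = 1.1586
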